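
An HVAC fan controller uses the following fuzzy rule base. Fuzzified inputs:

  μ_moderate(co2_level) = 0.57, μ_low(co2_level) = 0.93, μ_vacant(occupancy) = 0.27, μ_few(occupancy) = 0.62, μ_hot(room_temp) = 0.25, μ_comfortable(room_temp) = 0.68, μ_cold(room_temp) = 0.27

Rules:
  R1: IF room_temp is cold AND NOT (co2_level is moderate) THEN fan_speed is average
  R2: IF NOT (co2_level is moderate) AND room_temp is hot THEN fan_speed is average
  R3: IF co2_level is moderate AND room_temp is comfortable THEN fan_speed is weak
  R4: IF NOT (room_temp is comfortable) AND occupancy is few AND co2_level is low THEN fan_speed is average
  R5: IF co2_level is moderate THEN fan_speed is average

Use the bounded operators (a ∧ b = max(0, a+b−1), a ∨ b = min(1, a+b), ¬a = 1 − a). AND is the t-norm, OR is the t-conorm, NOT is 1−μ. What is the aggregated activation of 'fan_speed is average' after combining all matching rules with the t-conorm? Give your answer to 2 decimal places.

R1: cold=0.27, ¬moderate=1−0.57=0.43; AND[max(0, a+b−1)] → w = 0.00
R2: ¬moderate=1−0.57=0.43, hot=0.25; AND[max(0, a+b−1)] → w = 0.00
R3: moderate=0.57, comfortable=0.68; AND[max(0, a+b−1)] → w = 0.25
R4: ¬comfortable=1−0.68=0.32, few=0.62, low=0.93; AND[max(0, a+b−1)] → w = 0.00
R5: moderate=0.57 → w = 0.57
Rules with consequent 'average': {R1, R2, R4, R5} → strengths 0.00, 0.00, 0.00, 0.57
Aggregate via t-conorm [min(1, a+b)]: 0.57

0.57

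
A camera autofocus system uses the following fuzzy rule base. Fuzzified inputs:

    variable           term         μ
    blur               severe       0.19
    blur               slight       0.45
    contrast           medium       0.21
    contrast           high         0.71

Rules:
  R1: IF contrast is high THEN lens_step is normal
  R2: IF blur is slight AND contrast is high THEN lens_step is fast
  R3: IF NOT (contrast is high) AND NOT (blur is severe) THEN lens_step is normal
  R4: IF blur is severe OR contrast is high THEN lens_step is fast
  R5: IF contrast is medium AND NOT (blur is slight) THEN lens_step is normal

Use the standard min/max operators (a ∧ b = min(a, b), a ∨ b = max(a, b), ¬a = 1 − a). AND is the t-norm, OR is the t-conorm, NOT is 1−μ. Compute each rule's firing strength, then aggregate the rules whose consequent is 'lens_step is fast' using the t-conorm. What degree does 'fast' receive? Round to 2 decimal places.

R1: high=0.71 → w = 0.71
R2: slight=0.45, high=0.71; AND[min(a, b)] → w = 0.45
R3: ¬high=1−0.71=0.29, ¬severe=1−0.19=0.81; AND[min(a, b)] → w = 0.29
R4: severe=0.19, high=0.71; OR[max(a, b)] → w = 0.71
R5: medium=0.21, ¬slight=1−0.45=0.55; AND[min(a, b)] → w = 0.21
Rules with consequent 'fast': {R2, R4} → strengths 0.45, 0.71
Aggregate via t-conorm [max(a, b)]: 0.71

0.71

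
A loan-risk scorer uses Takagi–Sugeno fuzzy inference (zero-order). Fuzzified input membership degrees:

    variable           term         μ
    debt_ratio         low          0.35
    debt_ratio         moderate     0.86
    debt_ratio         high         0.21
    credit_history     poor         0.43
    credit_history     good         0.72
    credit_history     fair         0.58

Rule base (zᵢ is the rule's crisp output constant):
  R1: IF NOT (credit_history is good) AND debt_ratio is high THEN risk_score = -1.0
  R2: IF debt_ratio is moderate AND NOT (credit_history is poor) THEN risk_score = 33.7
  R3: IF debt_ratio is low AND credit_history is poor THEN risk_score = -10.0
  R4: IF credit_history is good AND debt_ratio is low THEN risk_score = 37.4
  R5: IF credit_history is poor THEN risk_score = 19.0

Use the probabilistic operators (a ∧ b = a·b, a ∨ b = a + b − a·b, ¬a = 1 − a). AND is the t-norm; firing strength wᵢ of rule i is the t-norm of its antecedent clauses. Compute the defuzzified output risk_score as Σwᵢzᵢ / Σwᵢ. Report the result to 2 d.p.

23.56

R1 (z=-1.0): ¬good=1−0.72=0.28, high=0.21; AND[a·b] → w = 0.0588
R2 (z=33.7): moderate=0.86, ¬poor=1−0.43=0.57; AND[a·b] → w = 0.4902
R3 (z=-10.0): low=0.35, poor=0.43; AND[a·b] → w = 0.1505
R4 (z=37.4): good=0.72, low=0.35; AND[a·b] → w = 0.2520
R5 (z=19.0): poor=0.43 → w = 0.4300
Weighted average = (0.0588·-1.0 + 0.4902·33.7 + 0.1505·-10.0 + 0.2520·37.4 + 0.4300·19.0) / (0.0588 + 0.4902 + 0.1505 + 0.2520 + 0.4300)
  = 32.5507 / 1.3815 = 23.56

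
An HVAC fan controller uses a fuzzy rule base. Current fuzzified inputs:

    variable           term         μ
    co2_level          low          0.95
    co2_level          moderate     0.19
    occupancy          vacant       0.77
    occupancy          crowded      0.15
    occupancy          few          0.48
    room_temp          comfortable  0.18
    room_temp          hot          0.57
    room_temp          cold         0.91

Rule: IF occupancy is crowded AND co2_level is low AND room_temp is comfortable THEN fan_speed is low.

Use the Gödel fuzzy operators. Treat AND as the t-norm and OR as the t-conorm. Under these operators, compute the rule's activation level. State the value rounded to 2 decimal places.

firing strength: crowded=0.15, low=0.95, comfortable=0.18; AND[min(a, b)] → w = 0.15

0.15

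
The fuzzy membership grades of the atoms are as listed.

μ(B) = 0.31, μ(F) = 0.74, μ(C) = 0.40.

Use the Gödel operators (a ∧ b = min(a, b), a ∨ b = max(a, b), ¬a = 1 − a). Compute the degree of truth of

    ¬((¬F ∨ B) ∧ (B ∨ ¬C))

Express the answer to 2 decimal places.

¬F = 1 − 0.74 = 0.26
¬F ∨ B = max(a, b) on (0.26, 0.31) = 0.31
¬C = 1 − 0.40 = 0.60
B ∨ ¬C = max(a, b) on (0.31, 0.60) = 0.60
(¬F ∨ B) ∧ (B ∨ ¬C) = min(a, b) on (0.31, 0.60) = 0.31
¬((¬F ∨ B) ∧ (B ∨ ¬C)) = 1 − 0.31 = 0.69

0.69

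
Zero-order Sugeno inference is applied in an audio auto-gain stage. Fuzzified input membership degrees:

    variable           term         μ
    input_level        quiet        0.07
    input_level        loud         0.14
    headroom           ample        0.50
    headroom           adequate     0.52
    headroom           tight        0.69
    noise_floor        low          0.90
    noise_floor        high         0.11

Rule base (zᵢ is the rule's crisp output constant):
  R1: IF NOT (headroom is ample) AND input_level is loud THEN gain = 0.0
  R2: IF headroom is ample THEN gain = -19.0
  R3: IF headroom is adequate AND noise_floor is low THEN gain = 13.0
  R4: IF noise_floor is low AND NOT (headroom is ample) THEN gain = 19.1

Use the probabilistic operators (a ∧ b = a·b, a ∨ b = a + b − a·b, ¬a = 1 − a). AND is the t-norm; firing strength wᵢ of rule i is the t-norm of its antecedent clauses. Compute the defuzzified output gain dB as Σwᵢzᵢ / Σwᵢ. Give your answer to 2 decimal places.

R1 (z=0.0): ¬ample=1−0.50=0.50, loud=0.14; AND[a·b] → w = 0.0700
R2 (z=-19.0): ample=0.50 → w = 0.5000
R3 (z=13.0): adequate=0.52, low=0.90; AND[a·b] → w = 0.4680
R4 (z=19.1): low=0.90, ¬ample=1−0.50=0.50; AND[a·b] → w = 0.4500
Weighted average = (0.0700·0.0 + 0.5000·-19.0 + 0.4680·13.0 + 0.4500·19.1) / (0.0700 + 0.5000 + 0.4680 + 0.4500)
  = 5.1790 / 1.4880 = 3.48

3.48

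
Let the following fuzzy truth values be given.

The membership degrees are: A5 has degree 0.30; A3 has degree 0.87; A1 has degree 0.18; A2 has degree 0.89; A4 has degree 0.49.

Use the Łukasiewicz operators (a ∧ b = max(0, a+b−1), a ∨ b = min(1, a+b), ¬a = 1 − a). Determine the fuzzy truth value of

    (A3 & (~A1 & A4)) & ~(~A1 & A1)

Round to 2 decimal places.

~A1 = 1 − 0.18 = 0.82
~A1 & A4 = max(0, a+b−1) on (0.82, 0.49) = 0.31
A3 & (~A1 & A4) = max(0, a+b−1) on (0.87, 0.31) = 0.18
~A1 = 1 − 0.18 = 0.82
~A1 & A1 = max(0, a+b−1) on (0.82, 0.18) = 0.00
~(~A1 & A1) = 1 − 0.00 = 1.00
(A3 & (~A1 & A4)) & ~(~A1 & A1) = max(0, a+b−1) on (0.18, 1.00) = 0.18

0.18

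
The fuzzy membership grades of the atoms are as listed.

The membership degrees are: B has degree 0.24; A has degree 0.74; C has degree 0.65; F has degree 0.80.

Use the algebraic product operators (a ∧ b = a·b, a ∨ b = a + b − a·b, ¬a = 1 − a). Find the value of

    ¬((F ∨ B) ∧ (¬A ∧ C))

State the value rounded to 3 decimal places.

0.857

F ∨ B = a + b − a·b on (0.8000, 0.2400) = 0.8480
¬A = 1 − 0.7400 = 0.2600
¬A ∧ C = a·b on (0.2600, 0.6500) = 0.1690
(F ∨ B) ∧ (¬A ∧ C) = a·b on (0.8480, 0.1690) = 0.1433
¬((F ∨ B) ∧ (¬A ∧ C)) = 1 − 0.1433 = 0.8567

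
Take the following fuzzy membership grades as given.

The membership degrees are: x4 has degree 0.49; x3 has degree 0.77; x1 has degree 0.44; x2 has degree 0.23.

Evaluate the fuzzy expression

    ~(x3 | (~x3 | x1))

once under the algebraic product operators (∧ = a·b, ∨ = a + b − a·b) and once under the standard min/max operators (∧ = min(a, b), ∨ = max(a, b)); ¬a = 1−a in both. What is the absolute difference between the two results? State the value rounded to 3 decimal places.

0.131

Under algebraic product:
  ~x3 = 1 − 0.7700 = 0.2300
  ~x3 | x1 = a + b − a·b on (0.2300, 0.4400) = 0.5688
  x3 | (~x3 | x1) = a + b − a·b on (0.7700, 0.5688) = 0.9008
  ~(x3 | (~x3 | x1)) = 1 − 0.9008 = 0.0992
  → value = 0.0992
Under standard min/max:
  ~x3 = 1 − 0.77 = 0.23
  ~x3 | x1 = max(a, b) on (0.23, 0.44) = 0.44
  x3 | (~x3 | x1) = max(a, b) on (0.77, 0.44) = 0.77
  ~(x3 | (~x3 | x1)) = 1 − 0.77 = 0.23
  → value = 0.2300
|0.0992 − 0.2300| = 0.131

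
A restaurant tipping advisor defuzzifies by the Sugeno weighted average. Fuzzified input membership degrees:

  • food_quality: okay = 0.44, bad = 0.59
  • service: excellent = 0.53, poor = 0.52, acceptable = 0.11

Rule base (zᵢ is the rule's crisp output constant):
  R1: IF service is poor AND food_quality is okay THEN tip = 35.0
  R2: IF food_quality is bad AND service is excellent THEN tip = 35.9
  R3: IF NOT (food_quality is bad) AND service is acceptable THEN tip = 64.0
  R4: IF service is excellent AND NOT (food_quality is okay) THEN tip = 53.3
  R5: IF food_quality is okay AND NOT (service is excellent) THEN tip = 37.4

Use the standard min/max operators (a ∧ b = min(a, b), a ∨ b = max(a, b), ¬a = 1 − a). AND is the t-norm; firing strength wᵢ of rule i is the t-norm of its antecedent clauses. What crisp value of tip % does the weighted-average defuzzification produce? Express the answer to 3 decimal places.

R1 (z=35.0): poor=0.52, okay=0.44; AND[min(a, b)] → w = 0.44
R2 (z=35.9): bad=0.59, excellent=0.53; AND[min(a, b)] → w = 0.53
R3 (z=64.0): ¬bad=1−0.59=0.41, acceptable=0.11; AND[min(a, b)] → w = 0.11
R4 (z=53.3): excellent=0.53, ¬okay=1−0.44=0.56; AND[min(a, b)] → w = 0.53
R5 (z=37.4): okay=0.44, ¬excellent=1−0.53=0.47; AND[min(a, b)] → w = 0.44
Weighted average = (0.44·35.0 + 0.53·35.9 + 0.11·64.0 + 0.53·53.3 + 0.44·37.4) / (0.44 + 0.53 + 0.11 + 0.53 + 0.44)
  = 86.1720 / 2.0500 = 42.035

42.035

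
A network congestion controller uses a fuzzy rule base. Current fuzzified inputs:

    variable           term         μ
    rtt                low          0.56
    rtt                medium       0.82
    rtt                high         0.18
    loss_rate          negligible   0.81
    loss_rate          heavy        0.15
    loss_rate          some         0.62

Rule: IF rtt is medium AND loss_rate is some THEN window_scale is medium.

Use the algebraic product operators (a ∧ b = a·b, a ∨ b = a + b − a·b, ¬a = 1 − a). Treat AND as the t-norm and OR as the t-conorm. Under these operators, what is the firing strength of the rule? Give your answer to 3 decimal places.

0.508

firing strength: medium=0.82, some=0.62; AND[a·b] → w = 0.5084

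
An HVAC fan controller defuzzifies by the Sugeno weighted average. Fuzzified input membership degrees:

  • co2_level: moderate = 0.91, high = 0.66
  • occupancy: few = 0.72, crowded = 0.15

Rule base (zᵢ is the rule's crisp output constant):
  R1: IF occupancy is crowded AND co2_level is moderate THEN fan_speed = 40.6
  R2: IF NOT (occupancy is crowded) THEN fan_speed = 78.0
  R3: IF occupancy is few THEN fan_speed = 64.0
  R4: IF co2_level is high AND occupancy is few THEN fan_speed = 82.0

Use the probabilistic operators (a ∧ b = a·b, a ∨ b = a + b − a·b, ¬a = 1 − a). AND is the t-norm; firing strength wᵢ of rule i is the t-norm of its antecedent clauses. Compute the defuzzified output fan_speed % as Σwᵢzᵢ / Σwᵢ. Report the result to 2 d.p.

R1 (z=40.6): crowded=0.15, moderate=0.91; AND[a·b] → w = 0.1365
R2 (z=78.0): ¬crowded=1−0.15=0.85 → w = 0.8500
R3 (z=64.0): few=0.72 → w = 0.7200
R4 (z=82.0): high=0.66, few=0.72; AND[a·b] → w = 0.4752
Weighted average = (0.1365·40.6 + 0.8500·78.0 + 0.7200·64.0 + 0.4752·82.0) / (0.1365 + 0.8500 + 0.7200 + 0.4752)
  = 156.8883 / 2.1817 = 71.91

71.91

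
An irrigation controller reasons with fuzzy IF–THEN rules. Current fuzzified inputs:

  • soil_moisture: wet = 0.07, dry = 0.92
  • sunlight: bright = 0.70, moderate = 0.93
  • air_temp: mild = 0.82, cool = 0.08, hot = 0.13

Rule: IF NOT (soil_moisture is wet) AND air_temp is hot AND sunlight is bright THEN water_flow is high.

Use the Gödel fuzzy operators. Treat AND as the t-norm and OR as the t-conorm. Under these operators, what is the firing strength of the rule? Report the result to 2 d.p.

0.13

firing strength: ¬wet=1−0.07=0.93, hot=0.13, bright=0.70; AND[min(a, b)] → w = 0.13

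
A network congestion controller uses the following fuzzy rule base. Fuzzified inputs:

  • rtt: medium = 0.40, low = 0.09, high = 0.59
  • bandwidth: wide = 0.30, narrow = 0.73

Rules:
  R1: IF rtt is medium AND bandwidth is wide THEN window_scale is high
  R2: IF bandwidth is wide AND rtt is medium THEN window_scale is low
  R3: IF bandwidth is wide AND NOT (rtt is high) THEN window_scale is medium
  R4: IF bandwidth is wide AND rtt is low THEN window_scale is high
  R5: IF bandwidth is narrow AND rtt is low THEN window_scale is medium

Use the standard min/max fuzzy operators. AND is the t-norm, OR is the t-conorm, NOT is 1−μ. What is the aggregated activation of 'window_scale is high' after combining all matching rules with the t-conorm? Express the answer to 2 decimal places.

R1: medium=0.40, wide=0.30; AND[min(a, b)] → w = 0.30
R2: wide=0.30, medium=0.40; AND[min(a, b)] → w = 0.30
R3: wide=0.30, ¬high=1−0.59=0.41; AND[min(a, b)] → w = 0.30
R4: wide=0.30, low=0.09; AND[min(a, b)] → w = 0.09
R5: narrow=0.73, low=0.09; AND[min(a, b)] → w = 0.09
Rules with consequent 'high': {R1, R4} → strengths 0.30, 0.09
Aggregate via t-conorm [max(a, b)]: 0.30

0.30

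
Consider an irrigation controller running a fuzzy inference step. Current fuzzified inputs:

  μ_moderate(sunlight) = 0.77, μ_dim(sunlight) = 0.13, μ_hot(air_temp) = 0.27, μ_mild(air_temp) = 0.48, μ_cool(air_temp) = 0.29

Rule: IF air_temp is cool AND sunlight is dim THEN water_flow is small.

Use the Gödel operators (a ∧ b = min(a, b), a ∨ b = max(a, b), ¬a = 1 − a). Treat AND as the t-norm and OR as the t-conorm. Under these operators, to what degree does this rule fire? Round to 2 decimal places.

0.13

firing strength: cool=0.29, dim=0.13; AND[min(a, b)] → w = 0.13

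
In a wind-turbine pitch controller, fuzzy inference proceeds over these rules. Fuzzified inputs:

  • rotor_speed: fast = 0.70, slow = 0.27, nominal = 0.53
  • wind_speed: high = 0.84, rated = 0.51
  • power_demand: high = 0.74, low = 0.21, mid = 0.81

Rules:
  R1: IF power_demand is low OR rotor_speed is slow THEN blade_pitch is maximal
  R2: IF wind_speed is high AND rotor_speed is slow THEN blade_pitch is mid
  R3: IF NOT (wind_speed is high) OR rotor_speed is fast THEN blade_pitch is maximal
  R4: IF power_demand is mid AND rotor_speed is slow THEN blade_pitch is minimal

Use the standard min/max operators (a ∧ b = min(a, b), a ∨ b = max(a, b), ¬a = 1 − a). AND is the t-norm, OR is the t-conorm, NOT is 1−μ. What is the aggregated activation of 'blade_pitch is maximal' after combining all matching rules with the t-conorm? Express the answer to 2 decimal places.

R1: low=0.21, slow=0.27; OR[max(a, b)] → w = 0.27
R2: high=0.84, slow=0.27; AND[min(a, b)] → w = 0.27
R3: ¬high=1−0.84=0.16, fast=0.70; OR[max(a, b)] → w = 0.70
R4: mid=0.81, slow=0.27; AND[min(a, b)] → w = 0.27
Rules with consequent 'maximal': {R1, R3} → strengths 0.27, 0.70
Aggregate via t-conorm [max(a, b)]: 0.70

0.70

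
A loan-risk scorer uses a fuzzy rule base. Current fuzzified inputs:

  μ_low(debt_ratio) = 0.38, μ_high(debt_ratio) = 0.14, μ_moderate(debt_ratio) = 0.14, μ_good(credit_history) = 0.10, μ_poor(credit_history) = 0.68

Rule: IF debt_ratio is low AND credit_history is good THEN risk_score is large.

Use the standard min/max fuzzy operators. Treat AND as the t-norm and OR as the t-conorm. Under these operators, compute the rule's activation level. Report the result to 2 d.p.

0.10

firing strength: low=0.38, good=0.10; AND[min(a, b)] → w = 0.10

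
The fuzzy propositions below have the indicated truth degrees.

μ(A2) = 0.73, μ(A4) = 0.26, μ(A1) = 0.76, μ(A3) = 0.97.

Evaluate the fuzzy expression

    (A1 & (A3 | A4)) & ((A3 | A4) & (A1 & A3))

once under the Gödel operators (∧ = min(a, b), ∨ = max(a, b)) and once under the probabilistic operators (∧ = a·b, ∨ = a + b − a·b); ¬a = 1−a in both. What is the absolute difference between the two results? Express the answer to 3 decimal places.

0.224

Under Gödel:
  A3 | A4 = max(a, b) on (0.97, 0.26) = 0.97
  A1 & (A3 | A4) = min(a, b) on (0.76, 0.97) = 0.76
  A3 | A4 = max(a, b) on (0.97, 0.26) = 0.97
  A1 & A3 = min(a, b) on (0.76, 0.97) = 0.76
  (A3 | A4) & (A1 & A3) = min(a, b) on (0.97, 0.76) = 0.76
  (A1 & (A3 | A4)) & ((A3 | A4) & (A1 & A3)) = min(a, b) on (0.76, 0.76) = 0.76
  → value = 0.7600
Under probabilistic:
  A3 | A4 = a + b − a·b on (0.9700, 0.2600) = 0.9778
  A1 & (A3 | A4) = a·b on (0.7600, 0.9778) = 0.7431
  A3 | A4 = a + b − a·b on (0.9700, 0.2600) = 0.9778
  A1 & A3 = a·b on (0.7600, 0.9700) = 0.7372
  (A3 | A4) & (A1 & A3) = a·b on (0.9778, 0.7372) = 0.7208
  (A1 & (A3 | A4)) & ((A3 | A4) & (A1 & A3)) = a·b on (0.7431, 0.7208) = 0.5357
  → value = 0.5357
|0.7600 − 0.5357| = 0.224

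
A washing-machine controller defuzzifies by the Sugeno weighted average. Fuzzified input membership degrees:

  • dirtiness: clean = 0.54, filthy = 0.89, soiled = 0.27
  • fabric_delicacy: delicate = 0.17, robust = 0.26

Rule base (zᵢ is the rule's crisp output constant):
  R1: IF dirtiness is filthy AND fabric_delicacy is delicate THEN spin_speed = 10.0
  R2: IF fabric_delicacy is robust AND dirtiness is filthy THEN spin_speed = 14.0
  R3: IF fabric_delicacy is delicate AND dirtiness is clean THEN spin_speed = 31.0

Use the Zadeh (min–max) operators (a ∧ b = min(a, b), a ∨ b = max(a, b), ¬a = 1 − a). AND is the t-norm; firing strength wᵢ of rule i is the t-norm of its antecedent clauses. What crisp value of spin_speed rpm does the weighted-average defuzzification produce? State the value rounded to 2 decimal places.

17.68

R1 (z=10.0): filthy=0.89, delicate=0.17; AND[min(a, b)] → w = 0.17
R2 (z=14.0): robust=0.26, filthy=0.89; AND[min(a, b)] → w = 0.26
R3 (z=31.0): delicate=0.17, clean=0.54; AND[min(a, b)] → w = 0.17
Weighted average = (0.17·10.0 + 0.26·14.0 + 0.17·31.0) / (0.17 + 0.26 + 0.17)
  = 10.6100 / 0.6000 = 17.68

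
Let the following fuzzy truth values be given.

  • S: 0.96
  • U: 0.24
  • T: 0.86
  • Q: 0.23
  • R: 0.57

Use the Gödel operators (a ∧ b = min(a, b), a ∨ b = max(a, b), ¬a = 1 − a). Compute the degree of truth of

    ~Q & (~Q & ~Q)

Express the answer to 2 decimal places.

~Q = 1 − 0.23 = 0.77
~Q = 1 − 0.23 = 0.77
~Q = 1 − 0.23 = 0.77
~Q & ~Q = min(a, b) on (0.77, 0.77) = 0.77
~Q & (~Q & ~Q) = min(a, b) on (0.77, 0.77) = 0.77

0.77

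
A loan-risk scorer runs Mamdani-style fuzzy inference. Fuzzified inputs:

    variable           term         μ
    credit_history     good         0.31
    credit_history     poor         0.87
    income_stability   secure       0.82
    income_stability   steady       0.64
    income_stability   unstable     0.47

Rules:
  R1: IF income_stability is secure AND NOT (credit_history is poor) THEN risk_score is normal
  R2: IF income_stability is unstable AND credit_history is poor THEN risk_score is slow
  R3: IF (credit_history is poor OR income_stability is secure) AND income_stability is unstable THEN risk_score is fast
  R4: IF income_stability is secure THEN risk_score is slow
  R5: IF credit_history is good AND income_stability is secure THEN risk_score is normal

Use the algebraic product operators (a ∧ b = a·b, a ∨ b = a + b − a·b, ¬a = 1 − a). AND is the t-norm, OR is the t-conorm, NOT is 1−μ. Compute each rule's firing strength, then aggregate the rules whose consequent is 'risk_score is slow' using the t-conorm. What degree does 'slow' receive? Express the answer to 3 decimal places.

0.894

R1: secure=0.82, ¬poor=1−0.87=0.13; AND[a·b] → w = 0.1066
R2: unstable=0.47, poor=0.87; AND[a·b] → w = 0.4089
R3: (poor=0.87 OR secure=0.82) = 0.9766; AND[a·b] with unstable=0.47 → w = 0.4590
R4: secure=0.82 → w = 0.8200
R5: good=0.31, secure=0.82; AND[a·b] → w = 0.2542
Rules with consequent 'slow': {R2, R4} → strengths 0.4089, 0.8200
Aggregate via t-conorm [a + b − a·b]: 0.8936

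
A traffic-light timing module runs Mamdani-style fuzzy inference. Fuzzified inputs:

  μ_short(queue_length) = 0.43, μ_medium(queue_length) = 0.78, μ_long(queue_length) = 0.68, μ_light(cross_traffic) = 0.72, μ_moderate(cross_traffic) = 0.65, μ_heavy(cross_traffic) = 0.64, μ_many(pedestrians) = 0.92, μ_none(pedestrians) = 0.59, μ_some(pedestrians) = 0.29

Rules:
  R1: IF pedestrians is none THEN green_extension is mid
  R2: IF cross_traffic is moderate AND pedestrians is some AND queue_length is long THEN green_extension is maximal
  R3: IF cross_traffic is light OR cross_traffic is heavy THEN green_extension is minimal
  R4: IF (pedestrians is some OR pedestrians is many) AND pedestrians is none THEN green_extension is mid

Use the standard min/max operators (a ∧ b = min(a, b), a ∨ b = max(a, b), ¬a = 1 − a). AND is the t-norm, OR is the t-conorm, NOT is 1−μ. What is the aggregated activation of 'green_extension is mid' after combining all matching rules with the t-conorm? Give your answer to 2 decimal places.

R1: none=0.59 → w = 0.59
R2: moderate=0.65, some=0.29, long=0.68; AND[min(a, b)] → w = 0.29
R3: light=0.72, heavy=0.64; OR[max(a, b)] → w = 0.72
R4: (some=0.29 OR many=0.92) = 0.92; AND[min(a, b)] with none=0.59 → w = 0.59
Rules with consequent 'mid': {R1, R4} → strengths 0.59, 0.59
Aggregate via t-conorm [max(a, b)]: 0.59

0.59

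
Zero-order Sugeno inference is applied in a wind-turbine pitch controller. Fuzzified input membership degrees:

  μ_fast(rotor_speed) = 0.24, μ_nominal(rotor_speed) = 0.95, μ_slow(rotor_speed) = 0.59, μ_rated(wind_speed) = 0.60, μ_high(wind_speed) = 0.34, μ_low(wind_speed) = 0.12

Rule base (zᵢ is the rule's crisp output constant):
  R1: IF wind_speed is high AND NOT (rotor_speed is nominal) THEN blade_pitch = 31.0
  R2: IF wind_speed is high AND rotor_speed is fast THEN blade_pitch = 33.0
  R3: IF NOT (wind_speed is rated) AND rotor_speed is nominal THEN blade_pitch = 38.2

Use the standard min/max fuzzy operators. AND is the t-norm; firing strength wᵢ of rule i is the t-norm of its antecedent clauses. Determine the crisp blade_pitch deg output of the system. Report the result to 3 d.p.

R1 (z=31.0): high=0.34, ¬nominal=1−0.95=0.05; AND[min(a, b)] → w = 0.05
R2 (z=33.0): high=0.34, fast=0.24; AND[min(a, b)] → w = 0.24
R3 (z=38.2): ¬rated=1−0.60=0.40, nominal=0.95; AND[min(a, b)] → w = 0.40
Weighted average = (0.05·31.0 + 0.24·33.0 + 0.40·38.2) / (0.05 + 0.24 + 0.40)
  = 24.7500 / 0.6900 = 35.870

35.870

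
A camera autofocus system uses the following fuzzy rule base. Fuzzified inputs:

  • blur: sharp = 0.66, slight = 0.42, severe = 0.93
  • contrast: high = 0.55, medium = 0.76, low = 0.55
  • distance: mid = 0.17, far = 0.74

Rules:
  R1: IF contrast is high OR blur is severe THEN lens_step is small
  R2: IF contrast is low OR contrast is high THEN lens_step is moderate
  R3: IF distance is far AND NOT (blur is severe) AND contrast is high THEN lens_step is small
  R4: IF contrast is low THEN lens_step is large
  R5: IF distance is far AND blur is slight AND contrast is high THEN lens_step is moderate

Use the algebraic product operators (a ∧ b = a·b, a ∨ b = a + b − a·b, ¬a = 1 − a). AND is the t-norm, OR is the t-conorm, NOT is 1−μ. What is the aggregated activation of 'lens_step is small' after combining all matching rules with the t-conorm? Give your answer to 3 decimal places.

R1: high=0.55, severe=0.93; OR[a + b − a·b] → w = 0.9685
R2: low=0.55, high=0.55; OR[a + b − a·b] → w = 0.7975
R3: far=0.74, ¬severe=1−0.93=0.07, high=0.55; AND[a·b] → w = 0.0285
R4: low=0.55 → w = 0.5500
R5: far=0.74, slight=0.42, high=0.55; AND[a·b] → w = 0.1709
Rules with consequent 'small': {R1, R3} → strengths 0.9685, 0.0285
Aggregate via t-conorm [a + b − a·b]: 0.9694

0.969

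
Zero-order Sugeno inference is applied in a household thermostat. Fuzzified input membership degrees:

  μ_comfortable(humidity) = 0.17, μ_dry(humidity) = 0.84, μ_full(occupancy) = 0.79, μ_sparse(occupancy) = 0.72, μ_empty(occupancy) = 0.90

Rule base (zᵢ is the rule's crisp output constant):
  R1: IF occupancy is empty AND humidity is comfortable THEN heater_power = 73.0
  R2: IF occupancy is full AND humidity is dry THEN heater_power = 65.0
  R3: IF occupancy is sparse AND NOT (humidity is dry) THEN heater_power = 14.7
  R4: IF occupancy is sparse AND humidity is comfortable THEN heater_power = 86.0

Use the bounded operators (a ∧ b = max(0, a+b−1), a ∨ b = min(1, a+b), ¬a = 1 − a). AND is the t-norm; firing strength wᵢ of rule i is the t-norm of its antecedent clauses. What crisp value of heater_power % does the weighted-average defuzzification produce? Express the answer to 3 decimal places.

R1 (z=73.0): empty=0.90, comfortable=0.17; AND[max(0, a+b−1)] → w = 0.07
R2 (z=65.0): full=0.79, dry=0.84; AND[max(0, a+b−1)] → w = 0.63
R3 (z=14.7): sparse=0.72, ¬dry=1−0.84=0.16; AND[max(0, a+b−1)] → w = 0.00
R4 (z=86.0): sparse=0.72, comfortable=0.17; AND[max(0, a+b−1)] → w = 0.00
Weighted average = (0.07·73.0 + 0.63·65.0 + 0.00·14.7 + 0.00·86.0) / (0.07 + 0.63 + 0.00 + 0.00)
  = 46.0600 / 0.7000 = 65.800

65.800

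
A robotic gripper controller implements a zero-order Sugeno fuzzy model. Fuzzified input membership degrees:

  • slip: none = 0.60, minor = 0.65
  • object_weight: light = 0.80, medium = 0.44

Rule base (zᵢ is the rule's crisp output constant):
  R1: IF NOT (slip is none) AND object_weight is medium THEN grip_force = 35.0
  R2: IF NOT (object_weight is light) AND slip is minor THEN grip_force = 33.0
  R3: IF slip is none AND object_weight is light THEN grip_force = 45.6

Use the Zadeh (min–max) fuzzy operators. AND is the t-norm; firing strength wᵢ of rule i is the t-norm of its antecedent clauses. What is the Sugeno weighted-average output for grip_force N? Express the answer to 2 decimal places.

39.97

R1 (z=35.0): ¬none=1−0.60=0.40, medium=0.44; AND[min(a, b)] → w = 0.40
R2 (z=33.0): ¬light=1−0.80=0.20, minor=0.65; AND[min(a, b)] → w = 0.20
R3 (z=45.6): none=0.60, light=0.80; AND[min(a, b)] → w = 0.60
Weighted average = (0.40·35.0 + 0.20·33.0 + 0.60·45.6) / (0.40 + 0.20 + 0.60)
  = 47.9600 / 1.2000 = 39.97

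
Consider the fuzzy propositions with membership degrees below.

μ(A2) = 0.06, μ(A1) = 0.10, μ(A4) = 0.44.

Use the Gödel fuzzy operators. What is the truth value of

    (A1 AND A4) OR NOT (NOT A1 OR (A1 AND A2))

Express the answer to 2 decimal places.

A1 AND A4 = min(a, b) on (0.10, 0.44) = 0.10
NOT A1 = 1 − 0.10 = 0.90
A1 AND A2 = min(a, b) on (0.10, 0.06) = 0.06
NOT A1 OR (A1 AND A2) = max(a, b) on (0.90, 0.06) = 0.90
NOT (NOT A1 OR (A1 AND A2)) = 1 − 0.90 = 0.10
(A1 AND A4) OR NOT (NOT A1 OR (A1 AND A2)) = max(a, b) on (0.10, 0.10) = 0.10

0.10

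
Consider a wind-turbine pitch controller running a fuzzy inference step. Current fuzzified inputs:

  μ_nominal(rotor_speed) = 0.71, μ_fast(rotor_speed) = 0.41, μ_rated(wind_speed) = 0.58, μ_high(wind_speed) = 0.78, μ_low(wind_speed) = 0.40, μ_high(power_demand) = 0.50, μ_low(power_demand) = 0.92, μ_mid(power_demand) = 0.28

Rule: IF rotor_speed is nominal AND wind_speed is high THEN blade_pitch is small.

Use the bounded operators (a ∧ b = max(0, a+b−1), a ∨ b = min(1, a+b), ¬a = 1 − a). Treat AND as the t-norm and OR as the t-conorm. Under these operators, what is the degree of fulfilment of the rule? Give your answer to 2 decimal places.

firing strength: nominal=0.71, high=0.78; AND[max(0, a+b−1)] → w = 0.49

0.49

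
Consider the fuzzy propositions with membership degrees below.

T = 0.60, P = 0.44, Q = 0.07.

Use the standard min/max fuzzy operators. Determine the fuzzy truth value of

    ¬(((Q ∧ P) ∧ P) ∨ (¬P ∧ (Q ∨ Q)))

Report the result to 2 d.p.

Q ∧ P = min(a, b) on (0.07, 0.44) = 0.07
(Q ∧ P) ∧ P = min(a, b) on (0.07, 0.44) = 0.07
¬P = 1 − 0.44 = 0.56
Q ∨ Q = max(a, b) on (0.07, 0.07) = 0.07
¬P ∧ (Q ∨ Q) = min(a, b) on (0.56, 0.07) = 0.07
((Q ∧ P) ∧ P) ∨ (¬P ∧ (Q ∨ Q)) = max(a, b) on (0.07, 0.07) = 0.07
¬(((Q ∧ P) ∧ P) ∨ (¬P ∧ (Q ∨ Q))) = 1 − 0.07 = 0.93

0.93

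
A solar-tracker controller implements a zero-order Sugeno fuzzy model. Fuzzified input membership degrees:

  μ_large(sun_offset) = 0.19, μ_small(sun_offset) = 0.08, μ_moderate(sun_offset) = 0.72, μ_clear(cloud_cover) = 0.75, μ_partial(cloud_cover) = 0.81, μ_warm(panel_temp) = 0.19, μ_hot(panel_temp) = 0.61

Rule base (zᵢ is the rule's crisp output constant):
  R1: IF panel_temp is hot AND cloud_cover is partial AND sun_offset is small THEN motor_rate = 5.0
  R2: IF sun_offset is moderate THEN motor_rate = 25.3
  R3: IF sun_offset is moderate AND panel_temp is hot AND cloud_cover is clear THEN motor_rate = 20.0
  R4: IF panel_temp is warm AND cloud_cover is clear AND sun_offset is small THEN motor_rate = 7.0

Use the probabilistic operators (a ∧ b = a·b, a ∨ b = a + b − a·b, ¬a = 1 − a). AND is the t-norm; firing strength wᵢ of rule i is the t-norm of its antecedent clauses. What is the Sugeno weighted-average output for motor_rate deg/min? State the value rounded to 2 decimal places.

R1 (z=5.0): hot=0.61, partial=0.81, small=0.08; AND[a·b] → w = 0.0395
R2 (z=25.3): moderate=0.72 → w = 0.7200
R3 (z=20.0): moderate=0.72, hot=0.61, clear=0.75; AND[a·b] → w = 0.3294
R4 (z=7.0): warm=0.19, clear=0.75, small=0.08; AND[a·b] → w = 0.0114
Weighted average = (0.0395·5.0 + 0.7200·25.3 + 0.3294·20.0 + 0.0114·7.0) / (0.0395 + 0.7200 + 0.3294 + 0.0114)
  = 25.0814 / 1.1003 = 22.79

22.79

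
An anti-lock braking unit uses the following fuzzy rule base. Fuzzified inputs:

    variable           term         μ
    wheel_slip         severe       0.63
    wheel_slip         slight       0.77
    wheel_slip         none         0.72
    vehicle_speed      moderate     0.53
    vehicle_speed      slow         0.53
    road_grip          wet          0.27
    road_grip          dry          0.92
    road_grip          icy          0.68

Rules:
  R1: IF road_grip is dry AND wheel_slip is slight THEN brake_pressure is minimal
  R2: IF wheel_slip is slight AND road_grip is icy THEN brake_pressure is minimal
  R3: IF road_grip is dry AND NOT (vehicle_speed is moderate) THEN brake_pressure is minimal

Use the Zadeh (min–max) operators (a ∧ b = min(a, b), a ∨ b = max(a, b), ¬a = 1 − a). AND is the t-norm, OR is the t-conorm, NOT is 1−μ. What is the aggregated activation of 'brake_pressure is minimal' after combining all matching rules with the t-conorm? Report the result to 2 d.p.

R1: dry=0.92, slight=0.77; AND[min(a, b)] → w = 0.77
R2: slight=0.77, icy=0.68; AND[min(a, b)] → w = 0.68
R3: dry=0.92, ¬moderate=1−0.53=0.47; AND[min(a, b)] → w = 0.47
Rules with consequent 'minimal': {R1, R2, R3} → strengths 0.77, 0.68, 0.47
Aggregate via t-conorm [max(a, b)]: 0.77

0.77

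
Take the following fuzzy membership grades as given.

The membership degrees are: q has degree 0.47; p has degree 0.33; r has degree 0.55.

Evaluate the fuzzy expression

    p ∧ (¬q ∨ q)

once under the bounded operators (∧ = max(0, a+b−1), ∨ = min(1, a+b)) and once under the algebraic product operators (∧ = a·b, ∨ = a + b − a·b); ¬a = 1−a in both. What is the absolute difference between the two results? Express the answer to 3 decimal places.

0.082

Under bounded:
  ¬q = 1 − 0.47 = 0.53
  ¬q ∨ q = min(1, a+b) on (0.53, 0.47) = 1.00
  p ∧ (¬q ∨ q) = max(0, a+b−1) on (0.33, 1.00) = 0.33
  → value = 0.3300
Under algebraic product:
  ¬q = 1 − 0.4700 = 0.5300
  ¬q ∨ q = a + b − a·b on (0.5300, 0.4700) = 0.7509
  p ∧ (¬q ∨ q) = a·b on (0.3300, 0.7509) = 0.2478
  → value = 0.2478
|0.3300 − 0.2478| = 0.082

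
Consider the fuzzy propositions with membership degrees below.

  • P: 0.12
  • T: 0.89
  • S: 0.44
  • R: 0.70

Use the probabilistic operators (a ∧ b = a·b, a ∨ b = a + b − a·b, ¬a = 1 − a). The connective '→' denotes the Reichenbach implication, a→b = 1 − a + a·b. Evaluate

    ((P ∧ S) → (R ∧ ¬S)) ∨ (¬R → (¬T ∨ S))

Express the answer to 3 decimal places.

P ∧ S = a·b on (0.1200, 0.4400) = 0.0528
¬S = 1 − 0.4400 = 0.5600
R ∧ ¬S = a·b on (0.7000, 0.5600) = 0.3920
(P ∧ S) → (R ∧ ¬S)  [Reichenbach: 1 − a + a·b] with a=0.0528, b=0.3920 → 0.9679
¬R = 1 − 0.7000 = 0.3000
¬T = 1 − 0.8900 = 0.1100
¬T ∨ S = a + b − a·b on (0.1100, 0.4400) = 0.5016
¬R → (¬T ∨ S)  [Reichenbach: 1 − a + a·b] with a=0.3000, b=0.5016 → 0.8505
((P ∧ S) → (R ∧ ¬S)) ∨ (¬R → (¬T ∨ S)) = a + b − a·b on (0.9679, 0.8505) = 0.9952

0.995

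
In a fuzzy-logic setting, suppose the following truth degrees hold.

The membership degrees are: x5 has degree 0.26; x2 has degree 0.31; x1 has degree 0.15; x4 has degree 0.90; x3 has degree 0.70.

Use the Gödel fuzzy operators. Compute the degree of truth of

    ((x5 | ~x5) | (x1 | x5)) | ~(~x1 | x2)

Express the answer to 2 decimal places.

0.74

~x5 = 1 − 0.26 = 0.74
x5 | ~x5 = max(a, b) on (0.26, 0.74) = 0.74
x1 | x5 = max(a, b) on (0.15, 0.26) = 0.26
(x5 | ~x5) | (x1 | x5) = max(a, b) on (0.74, 0.26) = 0.74
~x1 = 1 − 0.15 = 0.85
~x1 | x2 = max(a, b) on (0.85, 0.31) = 0.85
~(~x1 | x2) = 1 − 0.85 = 0.15
((x5 | ~x5) | (x1 | x5)) | ~(~x1 | x2) = max(a, b) on (0.74, 0.15) = 0.74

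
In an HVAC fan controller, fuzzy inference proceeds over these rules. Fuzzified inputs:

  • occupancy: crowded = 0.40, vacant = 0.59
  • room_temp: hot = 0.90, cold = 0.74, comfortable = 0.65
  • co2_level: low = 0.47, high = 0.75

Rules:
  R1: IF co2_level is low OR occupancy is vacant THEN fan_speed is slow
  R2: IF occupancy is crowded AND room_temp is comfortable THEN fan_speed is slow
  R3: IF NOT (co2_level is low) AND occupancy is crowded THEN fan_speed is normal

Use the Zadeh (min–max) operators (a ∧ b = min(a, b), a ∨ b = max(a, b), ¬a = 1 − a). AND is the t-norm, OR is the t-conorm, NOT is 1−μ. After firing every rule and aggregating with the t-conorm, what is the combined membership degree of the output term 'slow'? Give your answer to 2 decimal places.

0.59

R1: low=0.47, vacant=0.59; OR[max(a, b)] → w = 0.59
R2: crowded=0.40, comfortable=0.65; AND[min(a, b)] → w = 0.40
R3: ¬low=1−0.47=0.53, crowded=0.40; AND[min(a, b)] → w = 0.40
Rules with consequent 'slow': {R1, R2} → strengths 0.59, 0.40
Aggregate via t-conorm [max(a, b)]: 0.59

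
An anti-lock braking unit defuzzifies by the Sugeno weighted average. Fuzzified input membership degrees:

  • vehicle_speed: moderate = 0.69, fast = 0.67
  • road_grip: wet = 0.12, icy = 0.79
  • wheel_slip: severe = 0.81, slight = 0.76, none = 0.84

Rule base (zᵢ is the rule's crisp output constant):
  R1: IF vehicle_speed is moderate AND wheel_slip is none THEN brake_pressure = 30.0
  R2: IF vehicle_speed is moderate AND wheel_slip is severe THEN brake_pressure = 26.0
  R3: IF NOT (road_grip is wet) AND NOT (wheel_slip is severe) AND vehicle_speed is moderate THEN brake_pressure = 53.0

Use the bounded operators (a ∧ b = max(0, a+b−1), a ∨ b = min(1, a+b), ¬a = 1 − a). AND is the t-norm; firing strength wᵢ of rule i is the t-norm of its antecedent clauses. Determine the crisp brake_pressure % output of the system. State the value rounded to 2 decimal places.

28.06

R1 (z=30.0): moderate=0.69, none=0.84; AND[max(0, a+b−1)] → w = 0.53
R2 (z=26.0): moderate=0.69, severe=0.81; AND[max(0, a+b−1)] → w = 0.50
R3 (z=53.0): ¬wet=1−0.12=0.88, ¬severe=1−0.81=0.19, moderate=0.69; AND[max(0, a+b−1)] → w = 0.00
Weighted average = (0.53·30.0 + 0.50·26.0 + 0.00·53.0) / (0.53 + 0.50 + 0.00)
  = 28.9000 / 1.0300 = 28.06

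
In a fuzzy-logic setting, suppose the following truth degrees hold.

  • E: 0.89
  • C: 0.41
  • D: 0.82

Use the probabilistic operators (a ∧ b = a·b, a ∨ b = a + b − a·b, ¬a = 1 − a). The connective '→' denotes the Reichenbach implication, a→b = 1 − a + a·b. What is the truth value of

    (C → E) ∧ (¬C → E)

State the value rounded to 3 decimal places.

0.893

C → E  [Reichenbach: 1 − a + a·b] with a=0.4100, b=0.8900 → 0.9549
¬C = 1 − 0.4100 = 0.5900
¬C → E  [Reichenbach: 1 − a + a·b] with a=0.5900, b=0.8900 → 0.9351
(C → E) ∧ (¬C → E) = a·b on (0.9549, 0.9351) = 0.8929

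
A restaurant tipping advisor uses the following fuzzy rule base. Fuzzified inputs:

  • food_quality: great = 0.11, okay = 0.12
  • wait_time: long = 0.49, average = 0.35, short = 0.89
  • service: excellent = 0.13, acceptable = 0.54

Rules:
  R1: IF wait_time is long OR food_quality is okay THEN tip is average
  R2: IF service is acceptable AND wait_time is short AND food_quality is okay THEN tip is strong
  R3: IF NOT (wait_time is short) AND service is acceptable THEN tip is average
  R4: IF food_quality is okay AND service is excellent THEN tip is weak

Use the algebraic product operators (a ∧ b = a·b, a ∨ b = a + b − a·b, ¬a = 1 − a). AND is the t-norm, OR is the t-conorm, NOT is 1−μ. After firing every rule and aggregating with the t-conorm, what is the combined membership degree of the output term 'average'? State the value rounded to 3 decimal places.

R1: long=0.49, okay=0.12; OR[a + b − a·b] → w = 0.5512
R2: acceptable=0.54, short=0.89, okay=0.12; AND[a·b] → w = 0.0577
R3: ¬short=1−0.89=0.11, acceptable=0.54; AND[a·b] → w = 0.0594
R4: okay=0.12, excellent=0.13; AND[a·b] → w = 0.0156
Rules with consequent 'average': {R1, R3} → strengths 0.5512, 0.0594
Aggregate via t-conorm [a + b − a·b]: 0.5779

0.578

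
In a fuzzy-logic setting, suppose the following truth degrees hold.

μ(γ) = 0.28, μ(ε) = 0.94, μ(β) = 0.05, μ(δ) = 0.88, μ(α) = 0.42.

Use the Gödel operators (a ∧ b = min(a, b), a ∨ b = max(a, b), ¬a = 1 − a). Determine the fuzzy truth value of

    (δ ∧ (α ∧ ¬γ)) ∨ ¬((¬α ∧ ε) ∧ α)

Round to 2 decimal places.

¬γ = 1 − 0.28 = 0.72
α ∧ ¬γ = min(a, b) on (0.42, 0.72) = 0.42
δ ∧ (α ∧ ¬γ) = min(a, b) on (0.88, 0.42) = 0.42
¬α = 1 − 0.42 = 0.58
¬α ∧ ε = min(a, b) on (0.58, 0.94) = 0.58
(¬α ∧ ε) ∧ α = min(a, b) on (0.58, 0.42) = 0.42
¬((¬α ∧ ε) ∧ α) = 1 − 0.42 = 0.58
(δ ∧ (α ∧ ¬γ)) ∨ ¬((¬α ∧ ε) ∧ α) = max(a, b) on (0.42, 0.58) = 0.58

0.58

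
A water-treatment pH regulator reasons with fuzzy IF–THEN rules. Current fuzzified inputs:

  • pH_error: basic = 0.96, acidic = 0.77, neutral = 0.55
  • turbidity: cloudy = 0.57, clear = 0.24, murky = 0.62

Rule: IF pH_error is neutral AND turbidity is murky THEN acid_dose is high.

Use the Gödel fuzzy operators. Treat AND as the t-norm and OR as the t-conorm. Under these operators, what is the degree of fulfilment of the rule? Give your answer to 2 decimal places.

0.55

firing strength: neutral=0.55, murky=0.62; AND[min(a, b)] → w = 0.55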